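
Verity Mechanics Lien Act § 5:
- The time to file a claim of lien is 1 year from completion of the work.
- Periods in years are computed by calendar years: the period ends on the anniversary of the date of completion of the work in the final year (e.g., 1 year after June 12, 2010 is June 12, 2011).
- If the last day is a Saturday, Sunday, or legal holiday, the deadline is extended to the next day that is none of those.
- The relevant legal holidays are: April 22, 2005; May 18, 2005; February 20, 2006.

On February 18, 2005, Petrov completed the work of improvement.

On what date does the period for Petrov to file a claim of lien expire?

February 21, 2006

1 year after February 18, 2005 is February 18, 2006.
February 18, 2006 is Saturday; February 19, 2006 is Sunday; February 20, 2006 is a listed holiday. The next qualifying day is February 21, 2006.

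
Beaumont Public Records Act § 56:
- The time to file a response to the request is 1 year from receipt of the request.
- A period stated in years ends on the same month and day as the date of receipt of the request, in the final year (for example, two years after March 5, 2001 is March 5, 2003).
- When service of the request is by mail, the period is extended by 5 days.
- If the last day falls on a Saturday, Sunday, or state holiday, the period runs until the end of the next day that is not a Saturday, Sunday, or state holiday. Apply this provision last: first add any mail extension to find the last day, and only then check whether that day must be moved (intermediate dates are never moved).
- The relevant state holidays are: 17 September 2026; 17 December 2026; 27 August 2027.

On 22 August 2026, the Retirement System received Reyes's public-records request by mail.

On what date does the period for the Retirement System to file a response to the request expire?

1 year after 22 August 2026 is August 22, 2027.
Service was by mail, adding 5 days: August 22, 2027 + 5 days = August 27, 2027.
August 27, 2027 is a listed holiday; August 28, 2027 is Saturday; August 29, 2027 is Sunday. The next qualifying day is August 30, 2027.

August 30, 2027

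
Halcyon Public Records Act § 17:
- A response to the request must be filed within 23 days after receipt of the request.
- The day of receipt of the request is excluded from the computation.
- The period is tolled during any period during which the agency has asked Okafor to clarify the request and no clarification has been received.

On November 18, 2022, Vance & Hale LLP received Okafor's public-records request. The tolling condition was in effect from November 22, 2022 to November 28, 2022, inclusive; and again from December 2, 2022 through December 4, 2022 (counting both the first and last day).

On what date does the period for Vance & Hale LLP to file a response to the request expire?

23 days after November 18, 2022 is December 11, 2022.
From November 22, 2022 through November 28, 2022 inclusive is 7 days; tolling adds 7 days: December 11, 2022 + 7 days = December 18, 2022.
From December 2, 2022 through December 4, 2022 inclusive is 3 days; tolling adds 3 days: December 18, 2022 + 3 days = December 21, 2022.

December 21, 2022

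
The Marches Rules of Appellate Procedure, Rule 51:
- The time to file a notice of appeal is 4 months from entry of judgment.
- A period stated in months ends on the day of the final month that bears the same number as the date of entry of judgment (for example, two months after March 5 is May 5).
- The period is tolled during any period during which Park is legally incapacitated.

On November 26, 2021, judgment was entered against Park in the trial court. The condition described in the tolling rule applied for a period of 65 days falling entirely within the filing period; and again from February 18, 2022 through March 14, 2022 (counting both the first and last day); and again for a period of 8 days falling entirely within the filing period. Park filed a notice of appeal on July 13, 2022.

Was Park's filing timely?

No

4 months after November 26, 2021 is March 26, 2022.
Tolling adds 65 days: March 26, 2022 + 65 days = May 30, 2022.
From February 18, 2022 through March 14, 2022 inclusive is 25 days; tolling adds 25 days: May 30, 2022 + 25 days = June 24, 2022.
Tolling adds 8 days: June 24, 2022 + 8 days = July 2, 2022.
The deadline is July 2, 2022; the filing on July 13, 2022 is after that date.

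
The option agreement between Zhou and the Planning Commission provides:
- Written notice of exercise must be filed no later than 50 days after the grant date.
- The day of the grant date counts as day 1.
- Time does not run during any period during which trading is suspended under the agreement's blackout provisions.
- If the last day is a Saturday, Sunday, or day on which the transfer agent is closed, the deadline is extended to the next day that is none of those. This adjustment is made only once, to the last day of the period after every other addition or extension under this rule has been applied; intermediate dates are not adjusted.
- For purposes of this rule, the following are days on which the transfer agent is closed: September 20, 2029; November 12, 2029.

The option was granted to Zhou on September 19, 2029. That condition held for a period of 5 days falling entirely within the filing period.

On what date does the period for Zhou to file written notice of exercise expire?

November 13, 2029

Counting September 19, 2029 as day 1, day 50 is November 7, 2029.
Tolling adds 5 days: November 7, 2029 + 5 days = November 12, 2029.
November 12, 2029 is a listed holiday. The next qualifying day is November 13, 2029.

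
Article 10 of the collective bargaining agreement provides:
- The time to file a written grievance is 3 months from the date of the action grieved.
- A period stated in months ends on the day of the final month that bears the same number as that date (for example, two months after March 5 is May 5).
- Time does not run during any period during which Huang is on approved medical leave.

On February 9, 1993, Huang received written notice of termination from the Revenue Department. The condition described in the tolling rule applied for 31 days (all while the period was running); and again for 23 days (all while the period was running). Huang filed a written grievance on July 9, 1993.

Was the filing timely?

3 months after February 9, 1993 is May 9, 1993.
Tolling adds 31 days: May 9, 1993 + 31 days = June 9, 1993.
Tolling adds 23 days: June 9, 1993 + 23 days = July 2, 1993.
The deadline is July 2, 1993; the filing on July 9, 1993 is after that date.

No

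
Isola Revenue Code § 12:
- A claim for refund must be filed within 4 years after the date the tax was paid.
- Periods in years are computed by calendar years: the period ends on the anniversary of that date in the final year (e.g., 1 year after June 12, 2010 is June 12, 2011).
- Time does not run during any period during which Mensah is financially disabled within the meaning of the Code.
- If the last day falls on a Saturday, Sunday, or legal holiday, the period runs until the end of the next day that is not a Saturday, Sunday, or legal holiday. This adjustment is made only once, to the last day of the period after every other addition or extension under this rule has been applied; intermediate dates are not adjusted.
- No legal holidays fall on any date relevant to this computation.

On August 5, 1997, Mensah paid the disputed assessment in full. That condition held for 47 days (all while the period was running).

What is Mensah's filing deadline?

September 21, 2001

4 years after August 5, 1997 is August 5, 2001.
Tolling adds 47 days: August 5, 2001 + 47 days = September 21, 2001.
September 21, 2001 is a Friday and not a legal holiday, so no extension applies.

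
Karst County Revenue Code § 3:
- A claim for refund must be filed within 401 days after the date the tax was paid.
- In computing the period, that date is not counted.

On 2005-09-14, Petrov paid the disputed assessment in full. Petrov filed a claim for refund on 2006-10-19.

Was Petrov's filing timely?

401 days after 2005-09-14 is October 20, 2006.
The deadline is October 20, 2006; the filing on October 19, 2006 is on or before that date.

Yes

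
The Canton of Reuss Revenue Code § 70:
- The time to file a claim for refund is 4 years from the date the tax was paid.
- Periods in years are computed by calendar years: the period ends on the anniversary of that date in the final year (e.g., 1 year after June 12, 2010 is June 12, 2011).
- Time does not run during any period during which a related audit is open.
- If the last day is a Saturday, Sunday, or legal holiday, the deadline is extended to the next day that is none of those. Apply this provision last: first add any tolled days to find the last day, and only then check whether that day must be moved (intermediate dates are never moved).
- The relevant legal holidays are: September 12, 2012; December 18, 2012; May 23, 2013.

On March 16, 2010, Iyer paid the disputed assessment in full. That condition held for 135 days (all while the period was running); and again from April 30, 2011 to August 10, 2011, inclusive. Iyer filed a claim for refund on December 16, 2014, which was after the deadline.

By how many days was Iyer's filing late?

4 years after March 16, 2010 is March 16, 2014.
Tolling adds 135 days: March 16, 2014 + 135 days = July 29, 2014.
From April 30, 2011 through August 10, 2011 inclusive is 103 days; tolling adds 103 days: July 29, 2014 + 103 days = November 9, 2014.
November 9, 2014 is Sunday. The next qualifying day is November 10, 2014.
The deadline is November 10, 2014; from November 10, 2014 to December 16, 2014 is 36 days.

36 days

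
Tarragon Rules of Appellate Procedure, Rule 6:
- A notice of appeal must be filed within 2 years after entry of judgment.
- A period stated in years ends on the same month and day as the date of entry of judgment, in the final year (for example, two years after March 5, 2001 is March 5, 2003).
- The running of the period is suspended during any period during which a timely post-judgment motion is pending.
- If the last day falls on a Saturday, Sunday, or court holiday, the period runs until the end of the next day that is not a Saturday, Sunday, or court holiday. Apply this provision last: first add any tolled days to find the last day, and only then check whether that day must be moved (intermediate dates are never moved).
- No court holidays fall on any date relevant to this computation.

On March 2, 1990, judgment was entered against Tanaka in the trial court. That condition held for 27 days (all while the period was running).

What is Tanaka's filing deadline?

2 years after March 2, 1990 is March 2, 1992.
Tolling adds 27 days: March 2, 1992 + 27 days = March 29, 1992.
March 29, 1992 is Sunday. The next qualifying day is March 30, 1992.

March 30, 1992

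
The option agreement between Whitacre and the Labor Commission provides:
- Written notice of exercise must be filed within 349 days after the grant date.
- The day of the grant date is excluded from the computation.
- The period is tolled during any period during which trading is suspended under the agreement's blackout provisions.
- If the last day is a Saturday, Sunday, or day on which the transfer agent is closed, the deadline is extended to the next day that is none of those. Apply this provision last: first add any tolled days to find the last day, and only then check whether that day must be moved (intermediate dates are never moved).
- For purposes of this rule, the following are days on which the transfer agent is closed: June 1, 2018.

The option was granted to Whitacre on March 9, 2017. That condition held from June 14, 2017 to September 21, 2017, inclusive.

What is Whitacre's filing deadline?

June 4, 2018

349 days after March 9, 2017 is February 21, 2018.
From June 14, 2017 through September 21, 2017 inclusive is 100 days; tolling adds 100 days: February 21, 2018 + 100 days = June 1, 2018.
June 1, 2018 is a listed holiday; June 2, 2018 is Saturday; June 3, 2018 is Sunday. The next qualifying day is June 4, 2018.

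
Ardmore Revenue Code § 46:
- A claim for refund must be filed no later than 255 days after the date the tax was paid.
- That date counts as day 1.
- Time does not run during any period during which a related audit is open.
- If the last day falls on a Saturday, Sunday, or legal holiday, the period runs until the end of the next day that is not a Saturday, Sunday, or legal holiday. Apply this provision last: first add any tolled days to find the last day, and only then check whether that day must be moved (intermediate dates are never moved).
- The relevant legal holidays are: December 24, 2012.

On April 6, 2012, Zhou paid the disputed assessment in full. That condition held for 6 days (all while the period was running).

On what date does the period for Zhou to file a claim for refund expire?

Counting April 6, 2012 as day 1, day 255 is December 16, 2012.
Tolling adds 6 days: December 16, 2012 + 6 days = December 22, 2012.
December 22, 2012 is Saturday; December 23, 2012 is Sunday; December 24, 2012 is a listed holiday. The next qualifying day is December 25, 2012.

December 25, 2012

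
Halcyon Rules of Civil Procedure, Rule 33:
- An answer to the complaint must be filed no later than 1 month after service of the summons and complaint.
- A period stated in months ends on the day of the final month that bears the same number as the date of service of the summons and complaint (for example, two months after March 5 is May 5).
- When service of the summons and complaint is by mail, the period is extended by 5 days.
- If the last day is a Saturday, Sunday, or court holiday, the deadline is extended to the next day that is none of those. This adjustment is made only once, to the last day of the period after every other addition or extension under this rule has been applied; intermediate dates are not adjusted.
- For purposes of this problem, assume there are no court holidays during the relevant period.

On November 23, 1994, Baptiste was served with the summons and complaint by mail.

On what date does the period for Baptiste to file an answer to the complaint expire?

December 28, 1994

1 month after November 23, 1994 is December 23, 1994.
Service was by mail, adding 5 days: December 23, 1994 + 5 days = December 28, 1994.
December 28, 1994 is a Wednesday and not a court holiday, so no extension applies.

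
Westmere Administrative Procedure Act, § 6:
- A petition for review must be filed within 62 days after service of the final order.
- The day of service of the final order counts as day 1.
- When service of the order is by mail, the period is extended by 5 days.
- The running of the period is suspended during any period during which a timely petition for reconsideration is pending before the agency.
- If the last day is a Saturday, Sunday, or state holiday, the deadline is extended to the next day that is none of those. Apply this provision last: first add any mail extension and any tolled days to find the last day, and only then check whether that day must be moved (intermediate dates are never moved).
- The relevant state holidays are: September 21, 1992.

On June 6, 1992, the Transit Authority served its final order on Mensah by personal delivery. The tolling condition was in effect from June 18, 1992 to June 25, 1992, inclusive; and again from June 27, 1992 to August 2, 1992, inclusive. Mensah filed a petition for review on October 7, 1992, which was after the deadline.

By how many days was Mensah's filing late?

Counting June 6, 1992 as day 1, day 62 is August 6, 1992.
Service was not by mail, so no mail extension applies.
From June 18, 1992 through June 25, 1992 inclusive is 8 days; tolling adds 8 days: August 6, 1992 + 8 days = August 14, 1992.
From June 27, 1992 through August 2, 1992 inclusive is 37 days; tolling adds 37 days: August 14, 1992 + 37 days = September 20, 1992.
September 20, 1992 is Sunday; September 21, 1992 is a listed holiday. The next qualifying day is September 22, 1992.
The deadline is September 22, 1992; from September 22, 1992 to October 7, 1992 is 15 days.

15 days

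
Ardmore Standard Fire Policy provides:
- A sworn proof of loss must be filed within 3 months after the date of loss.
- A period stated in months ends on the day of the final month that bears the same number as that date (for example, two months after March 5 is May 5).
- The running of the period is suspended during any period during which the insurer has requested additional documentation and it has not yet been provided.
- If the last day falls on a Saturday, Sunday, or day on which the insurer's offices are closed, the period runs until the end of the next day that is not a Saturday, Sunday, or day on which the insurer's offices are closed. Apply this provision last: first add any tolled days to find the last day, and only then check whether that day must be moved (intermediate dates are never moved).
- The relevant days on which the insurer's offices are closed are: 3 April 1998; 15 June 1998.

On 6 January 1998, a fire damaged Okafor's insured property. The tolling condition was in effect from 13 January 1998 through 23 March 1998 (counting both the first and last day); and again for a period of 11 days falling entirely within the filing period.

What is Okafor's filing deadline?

June 26, 1998

3 months after 6 January 1998 is April 6, 1998.
From January 13, 1998 through March 23, 1998 inclusive is 70 days; tolling adds 70 days: April 6, 1998 + 70 days = June 15, 1998.
Tolling adds 11 days: June 15, 1998 + 11 days = June 26, 1998.
June 26, 1998 is a Friday and not a day on which the insurer's offices are closed, so no extension applies.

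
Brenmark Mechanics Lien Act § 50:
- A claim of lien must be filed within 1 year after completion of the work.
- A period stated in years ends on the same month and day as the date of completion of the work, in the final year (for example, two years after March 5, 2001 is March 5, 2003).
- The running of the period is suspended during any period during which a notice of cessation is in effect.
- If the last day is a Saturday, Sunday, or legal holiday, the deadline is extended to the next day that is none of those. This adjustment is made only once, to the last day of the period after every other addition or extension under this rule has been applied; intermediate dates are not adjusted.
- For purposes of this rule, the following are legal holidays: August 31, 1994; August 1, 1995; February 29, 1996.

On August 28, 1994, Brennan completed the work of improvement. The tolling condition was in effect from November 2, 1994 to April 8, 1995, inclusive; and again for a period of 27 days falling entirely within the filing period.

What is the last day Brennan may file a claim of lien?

1 year after August 28, 1994 is August 28, 1995.
From November 2, 1994 through April 8, 1995 inclusive is 158 days; tolling adds 158 days: August 28, 1995 + 158 days = February 2, 1996.
Tolling adds 27 days: February 2, 1996 + 27 days = February 29, 1996.
February 29, 1996 is a listed holiday. The next qualifying day is March 1, 1996.

March 1, 1996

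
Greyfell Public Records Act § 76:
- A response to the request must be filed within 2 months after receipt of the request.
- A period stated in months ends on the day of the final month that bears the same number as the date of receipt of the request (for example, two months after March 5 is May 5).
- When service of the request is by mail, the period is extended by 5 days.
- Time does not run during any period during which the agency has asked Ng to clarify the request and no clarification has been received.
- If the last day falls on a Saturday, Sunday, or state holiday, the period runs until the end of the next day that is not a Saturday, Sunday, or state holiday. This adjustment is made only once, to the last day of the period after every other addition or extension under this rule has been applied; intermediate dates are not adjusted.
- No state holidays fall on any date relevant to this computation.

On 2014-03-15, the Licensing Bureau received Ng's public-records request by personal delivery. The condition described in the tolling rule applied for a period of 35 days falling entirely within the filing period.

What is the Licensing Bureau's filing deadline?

2 months after 2014-03-15 is May 15, 2014.
Service was not by mail, so no mail extension applies.
Tolling adds 35 days: May 15, 2014 + 35 days = June 19, 2014.
June 19, 2014 is a Thursday and not a state holiday, so no extension applies.

June 19, 2014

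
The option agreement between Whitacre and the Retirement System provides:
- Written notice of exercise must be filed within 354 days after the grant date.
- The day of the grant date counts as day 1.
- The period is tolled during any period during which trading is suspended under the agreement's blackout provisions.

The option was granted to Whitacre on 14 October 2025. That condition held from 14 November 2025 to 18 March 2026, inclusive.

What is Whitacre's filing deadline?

Counting 14 October 2025 as day 1, day 354 is October 2, 2026.
From November 14, 2025 through March 18, 2026 inclusive is 125 days; tolling adds 125 days: October 2, 2026 + 125 days = February 4, 2027.

February 4, 2027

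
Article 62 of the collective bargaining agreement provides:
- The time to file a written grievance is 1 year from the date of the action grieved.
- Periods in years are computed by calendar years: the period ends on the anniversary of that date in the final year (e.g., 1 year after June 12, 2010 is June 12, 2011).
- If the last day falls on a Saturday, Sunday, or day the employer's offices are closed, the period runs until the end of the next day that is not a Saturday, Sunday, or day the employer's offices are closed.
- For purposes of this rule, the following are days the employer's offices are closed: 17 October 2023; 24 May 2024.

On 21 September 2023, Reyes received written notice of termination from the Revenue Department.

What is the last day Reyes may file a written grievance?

September 23, 2024

1 year after 21 September 2023 is September 21, 2024.
September 21, 2024 is Saturday; September 22, 2024 is Sunday. The next qualifying day is September 23, 2024.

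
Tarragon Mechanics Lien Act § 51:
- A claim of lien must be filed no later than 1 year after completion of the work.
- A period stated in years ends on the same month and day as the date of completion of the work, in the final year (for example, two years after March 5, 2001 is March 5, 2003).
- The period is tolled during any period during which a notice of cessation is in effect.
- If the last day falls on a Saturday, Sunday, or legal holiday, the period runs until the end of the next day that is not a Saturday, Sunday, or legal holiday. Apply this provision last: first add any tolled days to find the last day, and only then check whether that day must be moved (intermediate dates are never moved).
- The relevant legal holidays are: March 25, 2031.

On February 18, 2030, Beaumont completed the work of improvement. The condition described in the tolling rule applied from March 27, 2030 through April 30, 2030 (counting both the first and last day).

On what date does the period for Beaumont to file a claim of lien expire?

1 year after February 18, 2030 is February 18, 2031.
From March 27, 2030 through April 30, 2030 inclusive is 35 days; tolling adds 35 days: February 18, 2031 + 35 days = March 25, 2031.
March 25, 2031 is a listed holiday. The next qualifying day is March 26, 2031.

March 26, 2031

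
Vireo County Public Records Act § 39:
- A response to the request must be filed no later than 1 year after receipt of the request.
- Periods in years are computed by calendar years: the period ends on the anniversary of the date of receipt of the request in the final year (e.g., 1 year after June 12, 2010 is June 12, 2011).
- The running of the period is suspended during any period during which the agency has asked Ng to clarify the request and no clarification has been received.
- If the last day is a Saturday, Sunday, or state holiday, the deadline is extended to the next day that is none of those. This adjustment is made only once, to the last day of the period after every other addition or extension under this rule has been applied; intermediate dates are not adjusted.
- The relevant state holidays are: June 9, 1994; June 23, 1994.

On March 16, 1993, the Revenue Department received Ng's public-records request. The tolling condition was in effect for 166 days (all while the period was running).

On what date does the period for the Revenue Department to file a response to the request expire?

August 29, 1994

1 year after March 16, 1993 is March 16, 1994.
Tolling adds 166 days: March 16, 1994 + 166 days = August 29, 1994.
August 29, 1994 is a Monday and not a state holiday, so no extension applies.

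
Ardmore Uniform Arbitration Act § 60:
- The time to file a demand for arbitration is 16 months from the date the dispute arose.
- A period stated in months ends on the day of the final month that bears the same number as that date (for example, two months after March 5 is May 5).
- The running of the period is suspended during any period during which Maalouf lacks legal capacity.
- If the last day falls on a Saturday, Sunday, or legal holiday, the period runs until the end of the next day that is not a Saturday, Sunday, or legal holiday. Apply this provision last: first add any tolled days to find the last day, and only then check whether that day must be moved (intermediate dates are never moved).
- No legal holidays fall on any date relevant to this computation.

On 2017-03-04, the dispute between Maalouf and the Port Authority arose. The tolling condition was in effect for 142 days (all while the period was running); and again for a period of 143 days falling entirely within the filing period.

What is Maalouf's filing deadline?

April 15, 2019

16 months after 2017-03-04 is July 4, 2018.
Tolling adds 142 days: July 4, 2018 + 142 days = November 23, 2018.
Tolling adds 143 days: November 23, 2018 + 143 days = April 15, 2019.
April 15, 2019 is a Monday and not a legal holiday, so no extension applies.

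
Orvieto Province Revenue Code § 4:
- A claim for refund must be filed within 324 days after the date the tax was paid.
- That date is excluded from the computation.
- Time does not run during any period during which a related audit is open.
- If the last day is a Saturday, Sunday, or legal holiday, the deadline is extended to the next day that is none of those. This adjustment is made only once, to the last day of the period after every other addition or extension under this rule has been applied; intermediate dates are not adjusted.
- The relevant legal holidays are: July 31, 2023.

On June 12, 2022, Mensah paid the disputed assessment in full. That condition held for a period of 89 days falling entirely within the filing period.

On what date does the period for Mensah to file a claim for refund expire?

324 days after June 12, 2022 is May 2, 2023.
Tolling adds 89 days: May 2, 2023 + 89 days = July 30, 2023.
July 30, 2023 is Sunday; July 31, 2023 is a listed holiday. The next qualifying day is August 1, 2023.

August 1, 2023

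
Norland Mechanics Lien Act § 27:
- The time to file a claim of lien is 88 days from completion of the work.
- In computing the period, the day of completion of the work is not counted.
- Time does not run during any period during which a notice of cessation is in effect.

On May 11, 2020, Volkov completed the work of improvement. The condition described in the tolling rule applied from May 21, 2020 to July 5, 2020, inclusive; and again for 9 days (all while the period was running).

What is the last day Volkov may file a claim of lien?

October 1, 2020

88 days after May 11, 2020 is August 7, 2020.
From May 21, 2020 through July 5, 2020 inclusive is 46 days; tolling adds 46 days: August 7, 2020 + 46 days = September 22, 2020.
Tolling adds 9 days: September 22, 2020 + 9 days = October 1, 2020.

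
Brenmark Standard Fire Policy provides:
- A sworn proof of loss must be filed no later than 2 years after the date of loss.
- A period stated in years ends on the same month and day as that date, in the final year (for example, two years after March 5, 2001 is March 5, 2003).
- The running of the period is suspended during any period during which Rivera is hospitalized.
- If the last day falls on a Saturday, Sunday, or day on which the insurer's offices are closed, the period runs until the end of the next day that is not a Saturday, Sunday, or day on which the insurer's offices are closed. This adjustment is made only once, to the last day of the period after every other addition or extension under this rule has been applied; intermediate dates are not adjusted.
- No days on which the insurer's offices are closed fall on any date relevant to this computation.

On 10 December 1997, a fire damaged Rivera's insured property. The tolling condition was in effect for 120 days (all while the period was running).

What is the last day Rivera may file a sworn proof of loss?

April 10, 2000

2 years after 10 December 1997 is December 10, 1999.
Tolling adds 120 days: December 10, 1999 + 120 days = April 8, 2000.
April 8, 2000 is Saturday; April 9, 2000 is Sunday. The next qualifying day is April 10, 2000.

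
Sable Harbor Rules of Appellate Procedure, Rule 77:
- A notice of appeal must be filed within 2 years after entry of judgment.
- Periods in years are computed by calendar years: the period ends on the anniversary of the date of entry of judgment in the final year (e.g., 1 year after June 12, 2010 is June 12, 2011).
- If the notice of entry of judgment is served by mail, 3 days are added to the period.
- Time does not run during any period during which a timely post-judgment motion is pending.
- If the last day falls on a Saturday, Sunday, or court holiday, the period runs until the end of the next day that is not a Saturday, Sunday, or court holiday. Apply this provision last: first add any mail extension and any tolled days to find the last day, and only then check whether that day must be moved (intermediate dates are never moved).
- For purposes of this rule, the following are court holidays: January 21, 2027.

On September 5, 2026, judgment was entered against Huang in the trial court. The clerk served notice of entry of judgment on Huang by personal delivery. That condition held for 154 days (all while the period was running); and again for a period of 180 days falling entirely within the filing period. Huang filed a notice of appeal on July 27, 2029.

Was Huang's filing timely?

2 years after September 5, 2026 is September 5, 2028.
Service was not by mail, so no mail extension applies.
Tolling adds 154 days: September 5, 2028 + 154 days = February 6, 2029.
Tolling adds 180 days: February 6, 2029 + 180 days = August 5, 2029.
August 5, 2029 is Sunday. The next qualifying day is August 6, 2029.
The deadline is August 6, 2029; the filing on July 27, 2029 is on or before that date.

Yes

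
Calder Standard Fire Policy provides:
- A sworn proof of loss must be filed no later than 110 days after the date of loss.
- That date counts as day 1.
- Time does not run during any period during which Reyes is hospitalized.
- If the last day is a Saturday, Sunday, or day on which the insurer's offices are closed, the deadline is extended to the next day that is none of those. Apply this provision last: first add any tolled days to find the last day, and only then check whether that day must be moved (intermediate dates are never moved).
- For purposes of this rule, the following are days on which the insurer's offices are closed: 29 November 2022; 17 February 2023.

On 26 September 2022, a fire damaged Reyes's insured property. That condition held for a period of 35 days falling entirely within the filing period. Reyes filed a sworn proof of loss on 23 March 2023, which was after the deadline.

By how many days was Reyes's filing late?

31 days

Counting 26 September 2022 as day 1, day 110 is January 13, 2023.
Tolling adds 35 days: January 13, 2023 + 35 days = February 17, 2023.
February 17, 2023 is a listed holiday; February 18, 2023 is Saturday; February 19, 2023 is Sunday. The next qualifying day is February 20, 2023.
The deadline is February 20, 2023; from February 20, 2023 to March 23, 2023 is 31 days.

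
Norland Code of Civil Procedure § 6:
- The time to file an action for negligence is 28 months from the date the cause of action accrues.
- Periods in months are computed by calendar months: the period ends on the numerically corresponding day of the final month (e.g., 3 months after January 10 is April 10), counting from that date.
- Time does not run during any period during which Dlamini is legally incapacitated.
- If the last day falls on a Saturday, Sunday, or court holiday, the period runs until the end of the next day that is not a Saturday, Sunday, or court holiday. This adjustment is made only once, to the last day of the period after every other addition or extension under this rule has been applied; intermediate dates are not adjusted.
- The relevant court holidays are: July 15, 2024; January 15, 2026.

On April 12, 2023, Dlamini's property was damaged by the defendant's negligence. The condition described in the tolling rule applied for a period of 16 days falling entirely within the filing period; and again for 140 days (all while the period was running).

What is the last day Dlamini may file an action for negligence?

28 months after April 12, 2023 is August 12, 2025.
Tolling adds 16 days: August 12, 2025 + 16 days = August 28, 2025.
Tolling adds 140 days: August 28, 2025 + 140 days = January 15, 2026.
January 15, 2026 is a listed holiday. The next qualifying day is January 16, 2026.

January 16, 2026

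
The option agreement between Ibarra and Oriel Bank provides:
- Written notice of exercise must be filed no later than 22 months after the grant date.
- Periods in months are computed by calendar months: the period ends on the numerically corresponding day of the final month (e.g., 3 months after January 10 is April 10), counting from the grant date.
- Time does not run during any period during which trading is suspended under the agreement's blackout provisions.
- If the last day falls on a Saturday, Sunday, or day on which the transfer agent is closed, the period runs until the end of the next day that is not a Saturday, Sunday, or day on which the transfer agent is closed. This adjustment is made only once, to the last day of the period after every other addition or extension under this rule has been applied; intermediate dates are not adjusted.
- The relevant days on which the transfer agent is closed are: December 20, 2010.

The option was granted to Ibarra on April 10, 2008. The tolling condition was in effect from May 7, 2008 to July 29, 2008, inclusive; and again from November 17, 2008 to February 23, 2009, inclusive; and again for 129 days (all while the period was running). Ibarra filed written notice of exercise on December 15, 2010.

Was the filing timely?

22 months after April 10, 2008 is February 10, 2010.
From May 7, 2008 through July 29, 2008 inclusive is 84 days; tolling adds 84 days: February 10, 2010 + 84 days = May 5, 2010.
From November 17, 2008 through February 23, 2009 inclusive is 99 days; tolling adds 99 days: May 5, 2010 + 99 days = August 12, 2010.
Tolling adds 129 days: August 12, 2010 + 129 days = December 19, 2010.
December 19, 2010 is Sunday; December 20, 2010 is a listed holiday. The next qualifying day is December 21, 2010.
The deadline is December 21, 2010; the filing on December 15, 2010 is on or before that date.

Yes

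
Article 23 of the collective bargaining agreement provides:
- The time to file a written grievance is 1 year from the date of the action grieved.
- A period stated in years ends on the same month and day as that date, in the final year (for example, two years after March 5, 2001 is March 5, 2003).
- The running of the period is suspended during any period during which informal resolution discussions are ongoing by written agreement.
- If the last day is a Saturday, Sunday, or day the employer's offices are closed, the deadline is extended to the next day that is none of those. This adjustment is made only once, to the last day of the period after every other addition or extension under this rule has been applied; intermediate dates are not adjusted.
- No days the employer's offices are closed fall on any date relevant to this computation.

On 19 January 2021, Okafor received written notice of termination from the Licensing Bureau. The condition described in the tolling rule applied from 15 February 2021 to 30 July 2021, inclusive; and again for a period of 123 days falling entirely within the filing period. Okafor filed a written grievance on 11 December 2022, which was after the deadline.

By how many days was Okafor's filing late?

37 days

1 year after 19 January 2021 is January 19, 2022.
From February 15, 2021 through July 30, 2021 inclusive is 166 days; tolling adds 166 days: January 19, 2022 + 166 days = July 4, 2022.
Tolling adds 123 days: July 4, 2022 + 123 days = November 4, 2022.
November 4, 2022 is a Friday and not a day the employer's offices are closed, so no extension applies.
The deadline is November 4, 2022; from November 4, 2022 to December 11, 2022 is 37 days.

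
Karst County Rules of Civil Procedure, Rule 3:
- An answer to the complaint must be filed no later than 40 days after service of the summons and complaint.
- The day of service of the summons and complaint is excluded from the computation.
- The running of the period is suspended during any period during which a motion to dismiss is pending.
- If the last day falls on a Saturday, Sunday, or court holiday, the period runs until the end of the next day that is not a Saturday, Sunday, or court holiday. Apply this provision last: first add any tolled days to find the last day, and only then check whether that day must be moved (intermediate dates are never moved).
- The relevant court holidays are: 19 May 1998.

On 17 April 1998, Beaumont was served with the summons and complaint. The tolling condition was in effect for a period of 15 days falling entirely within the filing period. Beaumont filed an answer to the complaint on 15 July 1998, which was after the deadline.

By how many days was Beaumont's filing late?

34 days

40 days after 17 April 1998 is May 27, 1998.
Tolling adds 15 days: May 27, 1998 + 15 days = June 11, 1998.
June 11, 1998 is a Thursday and not a court holiday, so no extension applies.
The deadline is June 11, 1998; from June 11, 1998 to July 15, 1998 is 34 days.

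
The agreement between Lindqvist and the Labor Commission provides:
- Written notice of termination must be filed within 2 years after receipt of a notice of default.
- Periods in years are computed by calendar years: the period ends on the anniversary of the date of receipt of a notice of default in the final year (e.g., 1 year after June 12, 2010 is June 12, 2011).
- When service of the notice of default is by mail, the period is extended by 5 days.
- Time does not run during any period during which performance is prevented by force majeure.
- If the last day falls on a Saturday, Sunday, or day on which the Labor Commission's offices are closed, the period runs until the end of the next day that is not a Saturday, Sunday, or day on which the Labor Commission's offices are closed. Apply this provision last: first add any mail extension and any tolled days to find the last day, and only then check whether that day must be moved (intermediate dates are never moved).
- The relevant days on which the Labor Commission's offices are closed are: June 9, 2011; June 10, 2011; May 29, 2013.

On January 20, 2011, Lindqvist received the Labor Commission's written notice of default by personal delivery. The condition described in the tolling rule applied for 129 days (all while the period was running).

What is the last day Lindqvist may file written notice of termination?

2 years after January 20, 2011 is January 20, 2013.
Service was not by mail, so no mail extension applies.
Tolling adds 129 days: January 20, 2013 + 129 days = May 29, 2013.
May 29, 2013 is a listed holiday. The next qualifying day is May 30, 2013.

May 30, 2013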